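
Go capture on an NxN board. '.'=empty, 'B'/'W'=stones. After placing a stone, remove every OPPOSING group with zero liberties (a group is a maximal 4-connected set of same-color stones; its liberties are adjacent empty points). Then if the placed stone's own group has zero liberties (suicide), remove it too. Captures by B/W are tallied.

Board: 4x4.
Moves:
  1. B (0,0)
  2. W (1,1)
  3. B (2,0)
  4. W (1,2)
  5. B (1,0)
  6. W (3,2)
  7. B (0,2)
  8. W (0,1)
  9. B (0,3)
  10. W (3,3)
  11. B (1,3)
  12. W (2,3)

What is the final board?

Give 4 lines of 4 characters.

Answer: BW..
BWW.
B..W
..WW

Derivation:
Move 1: B@(0,0) -> caps B=0 W=0
Move 2: W@(1,1) -> caps B=0 W=0
Move 3: B@(2,0) -> caps B=0 W=0
Move 4: W@(1,2) -> caps B=0 W=0
Move 5: B@(1,0) -> caps B=0 W=0
Move 6: W@(3,2) -> caps B=0 W=0
Move 7: B@(0,2) -> caps B=0 W=0
Move 8: W@(0,1) -> caps B=0 W=0
Move 9: B@(0,3) -> caps B=0 W=0
Move 10: W@(3,3) -> caps B=0 W=0
Move 11: B@(1,3) -> caps B=0 W=0
Move 12: W@(2,3) -> caps B=0 W=3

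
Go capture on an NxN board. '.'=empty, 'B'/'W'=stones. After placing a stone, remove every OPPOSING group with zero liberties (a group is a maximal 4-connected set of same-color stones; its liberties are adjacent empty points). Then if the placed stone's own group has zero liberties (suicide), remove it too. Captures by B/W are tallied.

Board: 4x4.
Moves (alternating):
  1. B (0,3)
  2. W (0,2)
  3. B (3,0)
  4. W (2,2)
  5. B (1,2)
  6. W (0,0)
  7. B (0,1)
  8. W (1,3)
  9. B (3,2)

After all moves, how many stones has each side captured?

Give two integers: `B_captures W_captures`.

Answer: 1 0

Derivation:
Move 1: B@(0,3) -> caps B=0 W=0
Move 2: W@(0,2) -> caps B=0 W=0
Move 3: B@(3,0) -> caps B=0 W=0
Move 4: W@(2,2) -> caps B=0 W=0
Move 5: B@(1,2) -> caps B=0 W=0
Move 6: W@(0,0) -> caps B=0 W=0
Move 7: B@(0,1) -> caps B=1 W=0
Move 8: W@(1,3) -> caps B=1 W=0
Move 9: B@(3,2) -> caps B=1 W=0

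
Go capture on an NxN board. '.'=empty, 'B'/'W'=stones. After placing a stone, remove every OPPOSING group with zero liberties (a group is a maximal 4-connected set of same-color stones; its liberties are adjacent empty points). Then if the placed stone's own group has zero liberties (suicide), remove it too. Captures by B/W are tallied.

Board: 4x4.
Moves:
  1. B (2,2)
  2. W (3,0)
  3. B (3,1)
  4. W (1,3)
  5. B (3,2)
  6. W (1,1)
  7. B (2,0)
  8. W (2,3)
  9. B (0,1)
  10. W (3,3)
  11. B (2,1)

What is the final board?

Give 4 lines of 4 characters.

Move 1: B@(2,2) -> caps B=0 W=0
Move 2: W@(3,0) -> caps B=0 W=0
Move 3: B@(3,1) -> caps B=0 W=0
Move 4: W@(1,3) -> caps B=0 W=0
Move 5: B@(3,2) -> caps B=0 W=0
Move 6: W@(1,1) -> caps B=0 W=0
Move 7: B@(2,0) -> caps B=1 W=0
Move 8: W@(2,3) -> caps B=1 W=0
Move 9: B@(0,1) -> caps B=1 W=0
Move 10: W@(3,3) -> caps B=1 W=0
Move 11: B@(2,1) -> caps B=1 W=0

Answer: .B..
.W.W
BBBW
.BBW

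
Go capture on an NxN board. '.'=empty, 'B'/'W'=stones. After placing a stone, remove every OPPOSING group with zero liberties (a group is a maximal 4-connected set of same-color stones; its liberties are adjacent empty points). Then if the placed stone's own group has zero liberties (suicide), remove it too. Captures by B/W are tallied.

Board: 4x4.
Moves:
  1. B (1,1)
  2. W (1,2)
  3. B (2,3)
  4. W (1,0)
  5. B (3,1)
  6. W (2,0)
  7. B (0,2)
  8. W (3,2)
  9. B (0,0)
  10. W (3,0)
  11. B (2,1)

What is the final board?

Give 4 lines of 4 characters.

Move 1: B@(1,1) -> caps B=0 W=0
Move 2: W@(1,2) -> caps B=0 W=0
Move 3: B@(2,3) -> caps B=0 W=0
Move 4: W@(1,0) -> caps B=0 W=0
Move 5: B@(3,1) -> caps B=0 W=0
Move 6: W@(2,0) -> caps B=0 W=0
Move 7: B@(0,2) -> caps B=0 W=0
Move 8: W@(3,2) -> caps B=0 W=0
Move 9: B@(0,0) -> caps B=0 W=0
Move 10: W@(3,0) -> caps B=0 W=0
Move 11: B@(2,1) -> caps B=3 W=0

Answer: B.B.
.BW.
.B.B
.BW.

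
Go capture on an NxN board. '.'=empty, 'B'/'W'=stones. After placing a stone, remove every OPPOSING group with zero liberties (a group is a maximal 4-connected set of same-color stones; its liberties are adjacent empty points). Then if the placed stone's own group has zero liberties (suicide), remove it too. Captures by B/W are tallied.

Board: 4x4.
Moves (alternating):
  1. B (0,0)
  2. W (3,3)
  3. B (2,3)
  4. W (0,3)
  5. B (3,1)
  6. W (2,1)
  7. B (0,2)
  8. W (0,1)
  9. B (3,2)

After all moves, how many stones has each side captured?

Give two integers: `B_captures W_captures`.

Move 1: B@(0,0) -> caps B=0 W=0
Move 2: W@(3,3) -> caps B=0 W=0
Move 3: B@(2,3) -> caps B=0 W=0
Move 4: W@(0,3) -> caps B=0 W=0
Move 5: B@(3,1) -> caps B=0 W=0
Move 6: W@(2,1) -> caps B=0 W=0
Move 7: B@(0,2) -> caps B=0 W=0
Move 8: W@(0,1) -> caps B=0 W=0
Move 9: B@(3,2) -> caps B=1 W=0

Answer: 1 0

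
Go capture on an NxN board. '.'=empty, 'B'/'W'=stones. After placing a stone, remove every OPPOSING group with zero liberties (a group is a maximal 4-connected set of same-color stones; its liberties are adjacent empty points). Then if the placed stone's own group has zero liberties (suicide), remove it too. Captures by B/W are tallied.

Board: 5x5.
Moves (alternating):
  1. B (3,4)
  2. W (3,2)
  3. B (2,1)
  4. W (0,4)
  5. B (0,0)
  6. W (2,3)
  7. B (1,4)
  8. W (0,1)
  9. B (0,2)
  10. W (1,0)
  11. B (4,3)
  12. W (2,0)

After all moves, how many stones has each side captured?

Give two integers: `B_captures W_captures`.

Answer: 0 1

Derivation:
Move 1: B@(3,4) -> caps B=0 W=0
Move 2: W@(3,2) -> caps B=0 W=0
Move 3: B@(2,1) -> caps B=0 W=0
Move 4: W@(0,4) -> caps B=0 W=0
Move 5: B@(0,0) -> caps B=0 W=0
Move 6: W@(2,3) -> caps B=0 W=0
Move 7: B@(1,4) -> caps B=0 W=0
Move 8: W@(0,1) -> caps B=0 W=0
Move 9: B@(0,2) -> caps B=0 W=0
Move 10: W@(1,0) -> caps B=0 W=1
Move 11: B@(4,3) -> caps B=0 W=1
Move 12: W@(2,0) -> caps B=0 W=1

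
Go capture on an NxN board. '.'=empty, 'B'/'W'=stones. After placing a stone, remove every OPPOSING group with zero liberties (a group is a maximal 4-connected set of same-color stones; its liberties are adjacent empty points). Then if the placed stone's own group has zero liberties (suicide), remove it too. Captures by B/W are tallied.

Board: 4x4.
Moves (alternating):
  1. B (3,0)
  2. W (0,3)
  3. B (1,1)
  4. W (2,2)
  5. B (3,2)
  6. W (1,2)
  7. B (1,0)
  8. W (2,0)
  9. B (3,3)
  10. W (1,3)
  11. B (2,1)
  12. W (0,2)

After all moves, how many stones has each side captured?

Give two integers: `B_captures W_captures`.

Answer: 1 0

Derivation:
Move 1: B@(3,0) -> caps B=0 W=0
Move 2: W@(0,3) -> caps B=0 W=0
Move 3: B@(1,1) -> caps B=0 W=0
Move 4: W@(2,2) -> caps B=0 W=0
Move 5: B@(3,2) -> caps B=0 W=0
Move 6: W@(1,2) -> caps B=0 W=0
Move 7: B@(1,0) -> caps B=0 W=0
Move 8: W@(2,0) -> caps B=0 W=0
Move 9: B@(3,3) -> caps B=0 W=0
Move 10: W@(1,3) -> caps B=0 W=0
Move 11: B@(2,1) -> caps B=1 W=0
Move 12: W@(0,2) -> caps B=1 W=0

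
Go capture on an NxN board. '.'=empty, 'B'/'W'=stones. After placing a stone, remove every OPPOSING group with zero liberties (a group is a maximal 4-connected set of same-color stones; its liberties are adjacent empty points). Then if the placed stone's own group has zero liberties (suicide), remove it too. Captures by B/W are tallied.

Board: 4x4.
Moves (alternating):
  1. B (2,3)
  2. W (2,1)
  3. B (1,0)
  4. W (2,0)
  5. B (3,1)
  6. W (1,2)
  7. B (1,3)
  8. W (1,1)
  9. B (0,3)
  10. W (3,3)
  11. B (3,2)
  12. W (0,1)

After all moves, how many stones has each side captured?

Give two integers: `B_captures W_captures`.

Move 1: B@(2,3) -> caps B=0 W=0
Move 2: W@(2,1) -> caps B=0 W=0
Move 3: B@(1,0) -> caps B=0 W=0
Move 4: W@(2,0) -> caps B=0 W=0
Move 5: B@(3,1) -> caps B=0 W=0
Move 6: W@(1,2) -> caps B=0 W=0
Move 7: B@(1,3) -> caps B=0 W=0
Move 8: W@(1,1) -> caps B=0 W=0
Move 9: B@(0,3) -> caps B=0 W=0
Move 10: W@(3,3) -> caps B=0 W=0
Move 11: B@(3,2) -> caps B=1 W=0
Move 12: W@(0,1) -> caps B=1 W=0

Answer: 1 0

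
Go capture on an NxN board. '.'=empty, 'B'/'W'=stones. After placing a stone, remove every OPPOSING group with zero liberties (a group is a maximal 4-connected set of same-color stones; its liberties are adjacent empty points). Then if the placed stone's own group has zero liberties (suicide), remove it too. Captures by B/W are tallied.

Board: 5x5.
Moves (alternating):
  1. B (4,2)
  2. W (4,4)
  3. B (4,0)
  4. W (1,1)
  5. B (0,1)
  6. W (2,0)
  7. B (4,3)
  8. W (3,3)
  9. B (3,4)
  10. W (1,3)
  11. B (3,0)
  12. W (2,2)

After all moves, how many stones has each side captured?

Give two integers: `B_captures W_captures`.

Answer: 1 0

Derivation:
Move 1: B@(4,2) -> caps B=0 W=0
Move 2: W@(4,4) -> caps B=0 W=0
Move 3: B@(4,0) -> caps B=0 W=0
Move 4: W@(1,1) -> caps B=0 W=0
Move 5: B@(0,1) -> caps B=0 W=0
Move 6: W@(2,0) -> caps B=0 W=0
Move 7: B@(4,3) -> caps B=0 W=0
Move 8: W@(3,3) -> caps B=0 W=0
Move 9: B@(3,4) -> caps B=1 W=0
Move 10: W@(1,3) -> caps B=1 W=0
Move 11: B@(3,0) -> caps B=1 W=0
Move 12: W@(2,2) -> caps B=1 W=0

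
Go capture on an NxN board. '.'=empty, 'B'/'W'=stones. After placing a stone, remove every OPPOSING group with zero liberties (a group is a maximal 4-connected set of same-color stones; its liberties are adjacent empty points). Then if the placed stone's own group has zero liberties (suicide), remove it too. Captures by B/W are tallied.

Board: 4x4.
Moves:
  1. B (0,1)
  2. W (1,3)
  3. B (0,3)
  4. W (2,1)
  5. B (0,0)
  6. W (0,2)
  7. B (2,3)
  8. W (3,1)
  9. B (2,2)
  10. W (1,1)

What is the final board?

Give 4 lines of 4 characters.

Move 1: B@(0,1) -> caps B=0 W=0
Move 2: W@(1,3) -> caps B=0 W=0
Move 3: B@(0,3) -> caps B=0 W=0
Move 4: W@(2,1) -> caps B=0 W=0
Move 5: B@(0,0) -> caps B=0 W=0
Move 6: W@(0,2) -> caps B=0 W=1
Move 7: B@(2,3) -> caps B=0 W=1
Move 8: W@(3,1) -> caps B=0 W=1
Move 9: B@(2,2) -> caps B=0 W=1
Move 10: W@(1,1) -> caps B=0 W=1

Answer: BBW.
.W.W
.WBB
.W..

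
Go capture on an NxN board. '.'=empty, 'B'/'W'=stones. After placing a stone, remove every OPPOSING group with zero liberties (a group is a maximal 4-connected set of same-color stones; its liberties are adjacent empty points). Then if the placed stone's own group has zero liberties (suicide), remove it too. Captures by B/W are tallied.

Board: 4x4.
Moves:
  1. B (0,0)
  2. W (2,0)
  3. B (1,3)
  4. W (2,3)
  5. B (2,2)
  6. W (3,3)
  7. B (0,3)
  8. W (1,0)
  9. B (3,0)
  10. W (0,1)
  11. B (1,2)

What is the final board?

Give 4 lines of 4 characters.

Answer: .W.B
W.BB
W.BW
B..W

Derivation:
Move 1: B@(0,0) -> caps B=0 W=0
Move 2: W@(2,0) -> caps B=0 W=0
Move 3: B@(1,3) -> caps B=0 W=0
Move 4: W@(2,3) -> caps B=0 W=0
Move 5: B@(2,2) -> caps B=0 W=0
Move 6: W@(3,3) -> caps B=0 W=0
Move 7: B@(0,3) -> caps B=0 W=0
Move 8: W@(1,0) -> caps B=0 W=0
Move 9: B@(3,0) -> caps B=0 W=0
Move 10: W@(0,1) -> caps B=0 W=1
Move 11: B@(1,2) -> caps B=0 W=1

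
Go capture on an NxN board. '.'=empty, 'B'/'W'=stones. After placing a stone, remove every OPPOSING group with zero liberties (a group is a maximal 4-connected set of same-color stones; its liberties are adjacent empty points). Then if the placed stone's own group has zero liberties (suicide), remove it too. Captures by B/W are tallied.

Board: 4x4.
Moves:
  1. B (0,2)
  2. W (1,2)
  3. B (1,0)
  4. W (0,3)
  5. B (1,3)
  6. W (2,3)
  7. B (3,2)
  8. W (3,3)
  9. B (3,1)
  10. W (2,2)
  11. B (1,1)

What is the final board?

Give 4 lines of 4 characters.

Answer: ..B.
BBWB
..WW
.BBW

Derivation:
Move 1: B@(0,2) -> caps B=0 W=0
Move 2: W@(1,2) -> caps B=0 W=0
Move 3: B@(1,0) -> caps B=0 W=0
Move 4: W@(0,3) -> caps B=0 W=0
Move 5: B@(1,3) -> caps B=1 W=0
Move 6: W@(2,3) -> caps B=1 W=0
Move 7: B@(3,2) -> caps B=1 W=0
Move 8: W@(3,3) -> caps B=1 W=0
Move 9: B@(3,1) -> caps B=1 W=0
Move 10: W@(2,2) -> caps B=1 W=0
Move 11: B@(1,1) -> caps B=1 W=0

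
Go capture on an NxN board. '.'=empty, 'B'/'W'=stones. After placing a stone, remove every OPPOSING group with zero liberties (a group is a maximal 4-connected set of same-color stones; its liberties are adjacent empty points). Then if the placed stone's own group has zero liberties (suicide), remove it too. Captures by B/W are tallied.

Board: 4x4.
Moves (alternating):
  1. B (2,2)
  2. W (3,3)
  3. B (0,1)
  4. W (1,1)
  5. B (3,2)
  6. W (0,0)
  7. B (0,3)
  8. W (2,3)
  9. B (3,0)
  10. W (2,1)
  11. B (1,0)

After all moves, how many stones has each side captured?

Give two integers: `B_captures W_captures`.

Answer: 1 0

Derivation:
Move 1: B@(2,2) -> caps B=0 W=0
Move 2: W@(3,3) -> caps B=0 W=0
Move 3: B@(0,1) -> caps B=0 W=0
Move 4: W@(1,1) -> caps B=0 W=0
Move 5: B@(3,2) -> caps B=0 W=0
Move 6: W@(0,0) -> caps B=0 W=0
Move 7: B@(0,3) -> caps B=0 W=0
Move 8: W@(2,3) -> caps B=0 W=0
Move 9: B@(3,0) -> caps B=0 W=0
Move 10: W@(2,1) -> caps B=0 W=0
Move 11: B@(1,0) -> caps B=1 W=0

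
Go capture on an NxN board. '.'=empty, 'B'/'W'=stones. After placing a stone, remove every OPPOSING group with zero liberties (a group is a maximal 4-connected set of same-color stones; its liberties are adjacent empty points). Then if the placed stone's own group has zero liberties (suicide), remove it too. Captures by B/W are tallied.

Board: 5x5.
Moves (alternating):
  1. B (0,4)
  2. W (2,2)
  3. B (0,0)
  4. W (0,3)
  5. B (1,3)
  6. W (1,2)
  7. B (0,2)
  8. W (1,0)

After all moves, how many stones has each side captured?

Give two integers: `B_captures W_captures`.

Move 1: B@(0,4) -> caps B=0 W=0
Move 2: W@(2,2) -> caps B=0 W=0
Move 3: B@(0,0) -> caps B=0 W=0
Move 4: W@(0,3) -> caps B=0 W=0
Move 5: B@(1,3) -> caps B=0 W=0
Move 6: W@(1,2) -> caps B=0 W=0
Move 7: B@(0,2) -> caps B=1 W=0
Move 8: W@(1,0) -> caps B=1 W=0

Answer: 1 0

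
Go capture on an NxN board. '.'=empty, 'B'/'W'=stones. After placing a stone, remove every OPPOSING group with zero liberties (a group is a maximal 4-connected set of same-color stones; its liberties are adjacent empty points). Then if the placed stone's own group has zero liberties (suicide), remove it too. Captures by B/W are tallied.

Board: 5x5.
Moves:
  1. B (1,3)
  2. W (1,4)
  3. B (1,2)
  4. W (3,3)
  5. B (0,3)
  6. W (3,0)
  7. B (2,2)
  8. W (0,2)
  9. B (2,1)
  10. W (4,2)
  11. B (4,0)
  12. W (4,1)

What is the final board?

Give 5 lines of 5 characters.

Move 1: B@(1,3) -> caps B=0 W=0
Move 2: W@(1,4) -> caps B=0 W=0
Move 3: B@(1,2) -> caps B=0 W=0
Move 4: W@(3,3) -> caps B=0 W=0
Move 5: B@(0,3) -> caps B=0 W=0
Move 6: W@(3,0) -> caps B=0 W=0
Move 7: B@(2,2) -> caps B=0 W=0
Move 8: W@(0,2) -> caps B=0 W=0
Move 9: B@(2,1) -> caps B=0 W=0
Move 10: W@(4,2) -> caps B=0 W=0
Move 11: B@(4,0) -> caps B=0 W=0
Move 12: W@(4,1) -> caps B=0 W=1

Answer: ..WB.
..BBW
.BB..
W..W.
.WW..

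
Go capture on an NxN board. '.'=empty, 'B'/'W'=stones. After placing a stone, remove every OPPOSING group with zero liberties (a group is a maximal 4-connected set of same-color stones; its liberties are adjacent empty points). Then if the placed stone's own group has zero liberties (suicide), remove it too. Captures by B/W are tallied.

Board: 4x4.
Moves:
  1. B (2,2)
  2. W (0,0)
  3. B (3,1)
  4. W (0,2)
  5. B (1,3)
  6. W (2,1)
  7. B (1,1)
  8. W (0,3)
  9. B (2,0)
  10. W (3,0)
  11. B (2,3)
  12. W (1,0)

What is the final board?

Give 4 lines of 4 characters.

Answer: W.WW
WB.B
B.BB
.B..

Derivation:
Move 1: B@(2,2) -> caps B=0 W=0
Move 2: W@(0,0) -> caps B=0 W=0
Move 3: B@(3,1) -> caps B=0 W=0
Move 4: W@(0,2) -> caps B=0 W=0
Move 5: B@(1,3) -> caps B=0 W=0
Move 6: W@(2,1) -> caps B=0 W=0
Move 7: B@(1,1) -> caps B=0 W=0
Move 8: W@(0,3) -> caps B=0 W=0
Move 9: B@(2,0) -> caps B=1 W=0
Move 10: W@(3,0) -> caps B=1 W=0
Move 11: B@(2,3) -> caps B=1 W=0
Move 12: W@(1,0) -> caps B=1 W=0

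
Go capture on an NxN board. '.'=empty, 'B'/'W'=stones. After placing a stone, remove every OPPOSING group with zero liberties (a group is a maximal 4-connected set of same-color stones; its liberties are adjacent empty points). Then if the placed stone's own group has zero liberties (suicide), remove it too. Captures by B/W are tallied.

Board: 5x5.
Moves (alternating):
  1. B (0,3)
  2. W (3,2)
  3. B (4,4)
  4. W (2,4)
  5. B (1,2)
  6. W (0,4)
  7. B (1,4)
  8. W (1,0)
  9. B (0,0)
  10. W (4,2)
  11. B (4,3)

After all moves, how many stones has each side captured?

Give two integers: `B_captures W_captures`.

Move 1: B@(0,3) -> caps B=0 W=0
Move 2: W@(3,2) -> caps B=0 W=0
Move 3: B@(4,4) -> caps B=0 W=0
Move 4: W@(2,4) -> caps B=0 W=0
Move 5: B@(1,2) -> caps B=0 W=0
Move 6: W@(0,4) -> caps B=0 W=0
Move 7: B@(1,4) -> caps B=1 W=0
Move 8: W@(1,0) -> caps B=1 W=0
Move 9: B@(0,0) -> caps B=1 W=0
Move 10: W@(4,2) -> caps B=1 W=0
Move 11: B@(4,3) -> caps B=1 W=0

Answer: 1 0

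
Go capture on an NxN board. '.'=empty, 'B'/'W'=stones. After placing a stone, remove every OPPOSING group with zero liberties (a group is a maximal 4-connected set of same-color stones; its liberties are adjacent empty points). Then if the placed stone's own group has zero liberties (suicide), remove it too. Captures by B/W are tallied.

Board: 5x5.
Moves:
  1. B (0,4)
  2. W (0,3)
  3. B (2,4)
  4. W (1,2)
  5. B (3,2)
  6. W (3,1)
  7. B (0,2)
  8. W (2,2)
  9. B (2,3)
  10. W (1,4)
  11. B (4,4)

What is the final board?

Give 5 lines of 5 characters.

Move 1: B@(0,4) -> caps B=0 W=0
Move 2: W@(0,3) -> caps B=0 W=0
Move 3: B@(2,4) -> caps B=0 W=0
Move 4: W@(1,2) -> caps B=0 W=0
Move 5: B@(3,2) -> caps B=0 W=0
Move 6: W@(3,1) -> caps B=0 W=0
Move 7: B@(0,2) -> caps B=0 W=0
Move 8: W@(2,2) -> caps B=0 W=0
Move 9: B@(2,3) -> caps B=0 W=0
Move 10: W@(1,4) -> caps B=0 W=1
Move 11: B@(4,4) -> caps B=0 W=1

Answer: ..BW.
..W.W
..WBB
.WB..
....B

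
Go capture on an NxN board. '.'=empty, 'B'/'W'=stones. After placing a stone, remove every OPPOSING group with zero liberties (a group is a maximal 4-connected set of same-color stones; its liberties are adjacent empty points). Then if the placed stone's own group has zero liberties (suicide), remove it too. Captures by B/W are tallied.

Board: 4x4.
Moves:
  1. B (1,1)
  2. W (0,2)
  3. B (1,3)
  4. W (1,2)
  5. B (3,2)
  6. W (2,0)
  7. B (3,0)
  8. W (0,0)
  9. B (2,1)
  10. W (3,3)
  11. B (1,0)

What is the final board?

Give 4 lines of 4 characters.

Move 1: B@(1,1) -> caps B=0 W=0
Move 2: W@(0,2) -> caps B=0 W=0
Move 3: B@(1,3) -> caps B=0 W=0
Move 4: W@(1,2) -> caps B=0 W=0
Move 5: B@(3,2) -> caps B=0 W=0
Move 6: W@(2,0) -> caps B=0 W=0
Move 7: B@(3,0) -> caps B=0 W=0
Move 8: W@(0,0) -> caps B=0 W=0
Move 9: B@(2,1) -> caps B=0 W=0
Move 10: W@(3,3) -> caps B=0 W=0
Move 11: B@(1,0) -> caps B=1 W=0

Answer: W.W.
BBWB
.B..
B.BW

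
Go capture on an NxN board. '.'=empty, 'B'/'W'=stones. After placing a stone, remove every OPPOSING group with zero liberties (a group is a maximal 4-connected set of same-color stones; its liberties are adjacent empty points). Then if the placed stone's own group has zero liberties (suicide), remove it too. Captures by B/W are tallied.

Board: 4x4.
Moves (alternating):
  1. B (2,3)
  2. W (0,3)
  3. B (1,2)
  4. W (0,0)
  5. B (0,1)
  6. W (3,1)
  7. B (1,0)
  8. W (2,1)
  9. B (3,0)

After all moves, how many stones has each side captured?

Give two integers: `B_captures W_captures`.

Move 1: B@(2,3) -> caps B=0 W=0
Move 2: W@(0,3) -> caps B=0 W=0
Move 3: B@(1,2) -> caps B=0 W=0
Move 4: W@(0,0) -> caps B=0 W=0
Move 5: B@(0,1) -> caps B=0 W=0
Move 6: W@(3,1) -> caps B=0 W=0
Move 7: B@(1,0) -> caps B=1 W=0
Move 8: W@(2,1) -> caps B=1 W=0
Move 9: B@(3,0) -> caps B=1 W=0

Answer: 1 0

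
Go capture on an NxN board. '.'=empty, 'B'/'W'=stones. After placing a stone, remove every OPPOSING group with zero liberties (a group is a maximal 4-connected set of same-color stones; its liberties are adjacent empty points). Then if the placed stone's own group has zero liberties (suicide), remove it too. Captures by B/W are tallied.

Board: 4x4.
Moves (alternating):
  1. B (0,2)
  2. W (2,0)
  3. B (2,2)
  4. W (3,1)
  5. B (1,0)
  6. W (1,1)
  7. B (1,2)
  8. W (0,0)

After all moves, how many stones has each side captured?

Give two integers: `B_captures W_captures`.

Move 1: B@(0,2) -> caps B=0 W=0
Move 2: W@(2,0) -> caps B=0 W=0
Move 3: B@(2,2) -> caps B=0 W=0
Move 4: W@(3,1) -> caps B=0 W=0
Move 5: B@(1,0) -> caps B=0 W=0
Move 6: W@(1,1) -> caps B=0 W=0
Move 7: B@(1,2) -> caps B=0 W=0
Move 8: W@(0,0) -> caps B=0 W=1

Answer: 0 1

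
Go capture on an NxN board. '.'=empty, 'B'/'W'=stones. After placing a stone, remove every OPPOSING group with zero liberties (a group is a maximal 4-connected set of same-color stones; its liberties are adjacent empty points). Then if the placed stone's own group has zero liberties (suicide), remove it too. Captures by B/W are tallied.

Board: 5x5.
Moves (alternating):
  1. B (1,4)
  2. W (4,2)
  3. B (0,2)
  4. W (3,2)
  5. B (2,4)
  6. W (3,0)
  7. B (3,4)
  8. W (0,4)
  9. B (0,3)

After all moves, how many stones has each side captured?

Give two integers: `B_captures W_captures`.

Move 1: B@(1,4) -> caps B=0 W=0
Move 2: W@(4,2) -> caps B=0 W=0
Move 3: B@(0,2) -> caps B=0 W=0
Move 4: W@(3,2) -> caps B=0 W=0
Move 5: B@(2,4) -> caps B=0 W=0
Move 6: W@(3,0) -> caps B=0 W=0
Move 7: B@(3,4) -> caps B=0 W=0
Move 8: W@(0,4) -> caps B=0 W=0
Move 9: B@(0,3) -> caps B=1 W=0

Answer: 1 0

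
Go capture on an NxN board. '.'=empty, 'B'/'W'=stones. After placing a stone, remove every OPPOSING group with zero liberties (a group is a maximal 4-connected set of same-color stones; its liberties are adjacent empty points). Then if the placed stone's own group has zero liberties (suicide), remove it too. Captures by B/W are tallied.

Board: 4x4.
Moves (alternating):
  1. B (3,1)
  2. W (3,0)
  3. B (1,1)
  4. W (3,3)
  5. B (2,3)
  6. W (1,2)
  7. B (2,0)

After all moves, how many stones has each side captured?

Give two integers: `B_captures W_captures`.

Move 1: B@(3,1) -> caps B=0 W=0
Move 2: W@(3,0) -> caps B=0 W=0
Move 3: B@(1,1) -> caps B=0 W=0
Move 4: W@(3,3) -> caps B=0 W=0
Move 5: B@(2,3) -> caps B=0 W=0
Move 6: W@(1,2) -> caps B=0 W=0
Move 7: B@(2,0) -> caps B=1 W=0

Answer: 1 0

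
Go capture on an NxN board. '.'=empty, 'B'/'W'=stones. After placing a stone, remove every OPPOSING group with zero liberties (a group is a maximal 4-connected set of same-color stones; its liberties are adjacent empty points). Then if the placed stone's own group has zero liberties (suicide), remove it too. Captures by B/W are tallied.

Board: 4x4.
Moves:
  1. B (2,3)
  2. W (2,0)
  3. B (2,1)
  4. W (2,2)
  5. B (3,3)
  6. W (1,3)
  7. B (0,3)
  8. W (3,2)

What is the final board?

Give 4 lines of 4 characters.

Answer: ...B
...W
WBW.
..W.

Derivation:
Move 1: B@(2,3) -> caps B=0 W=0
Move 2: W@(2,0) -> caps B=0 W=0
Move 3: B@(2,1) -> caps B=0 W=0
Move 4: W@(2,2) -> caps B=0 W=0
Move 5: B@(3,3) -> caps B=0 W=0
Move 6: W@(1,3) -> caps B=0 W=0
Move 7: B@(0,3) -> caps B=0 W=0
Move 8: W@(3,2) -> caps B=0 W=2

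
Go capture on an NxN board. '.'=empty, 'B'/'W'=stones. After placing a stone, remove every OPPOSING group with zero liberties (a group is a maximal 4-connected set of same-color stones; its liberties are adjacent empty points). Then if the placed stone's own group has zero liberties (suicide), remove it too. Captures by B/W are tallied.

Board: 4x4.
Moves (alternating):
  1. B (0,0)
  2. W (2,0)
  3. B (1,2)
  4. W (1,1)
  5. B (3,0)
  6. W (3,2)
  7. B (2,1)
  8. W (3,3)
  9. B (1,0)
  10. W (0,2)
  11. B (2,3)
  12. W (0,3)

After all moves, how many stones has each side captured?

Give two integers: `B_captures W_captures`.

Move 1: B@(0,0) -> caps B=0 W=0
Move 2: W@(2,0) -> caps B=0 W=0
Move 3: B@(1,2) -> caps B=0 W=0
Move 4: W@(1,1) -> caps B=0 W=0
Move 5: B@(3,0) -> caps B=0 W=0
Move 6: W@(3,2) -> caps B=0 W=0
Move 7: B@(2,1) -> caps B=0 W=0
Move 8: W@(3,3) -> caps B=0 W=0
Move 9: B@(1,0) -> caps B=1 W=0
Move 10: W@(0,2) -> caps B=1 W=0
Move 11: B@(2,3) -> caps B=1 W=0
Move 12: W@(0,3) -> caps B=1 W=0

Answer: 1 0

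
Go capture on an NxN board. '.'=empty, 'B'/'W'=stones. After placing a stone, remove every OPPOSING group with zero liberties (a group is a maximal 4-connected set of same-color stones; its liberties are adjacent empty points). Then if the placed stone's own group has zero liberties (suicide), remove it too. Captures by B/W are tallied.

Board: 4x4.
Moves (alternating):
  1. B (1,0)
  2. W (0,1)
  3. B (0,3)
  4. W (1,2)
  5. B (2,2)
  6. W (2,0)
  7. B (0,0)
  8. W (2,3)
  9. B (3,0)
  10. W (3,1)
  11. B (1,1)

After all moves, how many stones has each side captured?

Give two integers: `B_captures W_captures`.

Move 1: B@(1,0) -> caps B=0 W=0
Move 2: W@(0,1) -> caps B=0 W=0
Move 3: B@(0,3) -> caps B=0 W=0
Move 4: W@(1,2) -> caps B=0 W=0
Move 5: B@(2,2) -> caps B=0 W=0
Move 6: W@(2,0) -> caps B=0 W=0
Move 7: B@(0,0) -> caps B=0 W=0
Move 8: W@(2,3) -> caps B=0 W=0
Move 9: B@(3,0) -> caps B=0 W=0
Move 10: W@(3,1) -> caps B=0 W=1
Move 11: B@(1,1) -> caps B=0 W=1

Answer: 0 1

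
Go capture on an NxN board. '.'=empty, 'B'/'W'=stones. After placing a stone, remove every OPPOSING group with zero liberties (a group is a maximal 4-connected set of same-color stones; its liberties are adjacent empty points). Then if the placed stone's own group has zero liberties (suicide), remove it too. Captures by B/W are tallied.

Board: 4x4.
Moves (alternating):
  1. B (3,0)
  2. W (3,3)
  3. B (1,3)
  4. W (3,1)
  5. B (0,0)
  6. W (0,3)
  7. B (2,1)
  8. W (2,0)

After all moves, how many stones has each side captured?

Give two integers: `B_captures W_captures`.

Answer: 0 1

Derivation:
Move 1: B@(3,0) -> caps B=0 W=0
Move 2: W@(3,3) -> caps B=0 W=0
Move 3: B@(1,3) -> caps B=0 W=0
Move 4: W@(3,1) -> caps B=0 W=0
Move 5: B@(0,0) -> caps B=0 W=0
Move 6: W@(0,3) -> caps B=0 W=0
Move 7: B@(2,1) -> caps B=0 W=0
Move 8: W@(2,0) -> caps B=0 W=1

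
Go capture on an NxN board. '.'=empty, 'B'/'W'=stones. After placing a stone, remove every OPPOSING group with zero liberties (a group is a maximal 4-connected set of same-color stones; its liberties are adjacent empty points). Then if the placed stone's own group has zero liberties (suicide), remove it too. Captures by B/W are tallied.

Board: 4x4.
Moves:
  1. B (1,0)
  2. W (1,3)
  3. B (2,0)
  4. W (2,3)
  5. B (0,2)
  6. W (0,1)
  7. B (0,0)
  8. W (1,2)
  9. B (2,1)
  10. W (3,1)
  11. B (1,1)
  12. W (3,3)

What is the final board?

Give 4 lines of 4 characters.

Answer: B.B.
BBWW
BB.W
.W.W

Derivation:
Move 1: B@(1,0) -> caps B=0 W=0
Move 2: W@(1,3) -> caps B=0 W=0
Move 3: B@(2,0) -> caps B=0 W=0
Move 4: W@(2,3) -> caps B=0 W=0
Move 5: B@(0,2) -> caps B=0 W=0
Move 6: W@(0,1) -> caps B=0 W=0
Move 7: B@(0,0) -> caps B=0 W=0
Move 8: W@(1,2) -> caps B=0 W=0
Move 9: B@(2,1) -> caps B=0 W=0
Move 10: W@(3,1) -> caps B=0 W=0
Move 11: B@(1,1) -> caps B=1 W=0
Move 12: W@(3,3) -> caps B=1 W=0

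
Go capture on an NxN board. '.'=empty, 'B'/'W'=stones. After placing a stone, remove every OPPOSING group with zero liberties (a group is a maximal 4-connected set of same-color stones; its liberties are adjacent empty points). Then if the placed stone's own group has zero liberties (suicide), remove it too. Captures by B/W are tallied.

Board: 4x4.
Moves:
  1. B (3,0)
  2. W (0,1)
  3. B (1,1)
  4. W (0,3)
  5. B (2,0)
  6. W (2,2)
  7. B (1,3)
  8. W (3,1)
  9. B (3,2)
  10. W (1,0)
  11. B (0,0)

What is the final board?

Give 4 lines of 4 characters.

Move 1: B@(3,0) -> caps B=0 W=0
Move 2: W@(0,1) -> caps B=0 W=0
Move 3: B@(1,1) -> caps B=0 W=0
Move 4: W@(0,3) -> caps B=0 W=0
Move 5: B@(2,0) -> caps B=0 W=0
Move 6: W@(2,2) -> caps B=0 W=0
Move 7: B@(1,3) -> caps B=0 W=0
Move 8: W@(3,1) -> caps B=0 W=0
Move 9: B@(3,2) -> caps B=0 W=0
Move 10: W@(1,0) -> caps B=0 W=0
Move 11: B@(0,0) -> caps B=1 W=0

Answer: BW.W
.B.B
B.W.
BWB.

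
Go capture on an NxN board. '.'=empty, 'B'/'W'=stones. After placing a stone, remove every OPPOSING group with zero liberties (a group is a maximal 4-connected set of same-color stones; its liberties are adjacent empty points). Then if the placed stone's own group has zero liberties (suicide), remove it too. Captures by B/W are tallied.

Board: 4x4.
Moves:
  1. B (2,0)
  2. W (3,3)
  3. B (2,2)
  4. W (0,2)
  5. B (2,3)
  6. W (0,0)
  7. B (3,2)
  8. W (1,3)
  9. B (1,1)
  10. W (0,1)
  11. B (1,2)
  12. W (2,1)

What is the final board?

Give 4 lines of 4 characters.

Answer: WWW.
.BBW
BWBB
..B.

Derivation:
Move 1: B@(2,0) -> caps B=0 W=0
Move 2: W@(3,3) -> caps B=0 W=0
Move 3: B@(2,2) -> caps B=0 W=0
Move 4: W@(0,2) -> caps B=0 W=0
Move 5: B@(2,3) -> caps B=0 W=0
Move 6: W@(0,0) -> caps B=0 W=0
Move 7: B@(3,2) -> caps B=1 W=0
Move 8: W@(1,3) -> caps B=1 W=0
Move 9: B@(1,1) -> caps B=1 W=0
Move 10: W@(0,1) -> caps B=1 W=0
Move 11: B@(1,2) -> caps B=1 W=0
Move 12: W@(2,1) -> caps B=1 W=0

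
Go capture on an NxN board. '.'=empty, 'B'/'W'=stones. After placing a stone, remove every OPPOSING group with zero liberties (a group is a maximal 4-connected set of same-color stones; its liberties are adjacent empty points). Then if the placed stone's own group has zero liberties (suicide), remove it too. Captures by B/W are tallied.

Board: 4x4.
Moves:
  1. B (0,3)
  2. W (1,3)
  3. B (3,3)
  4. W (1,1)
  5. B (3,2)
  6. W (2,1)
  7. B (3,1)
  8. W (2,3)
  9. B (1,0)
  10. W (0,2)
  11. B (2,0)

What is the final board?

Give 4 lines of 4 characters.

Answer: ..W.
BW.W
BW.W
.BBB

Derivation:
Move 1: B@(0,3) -> caps B=0 W=0
Move 2: W@(1,3) -> caps B=0 W=0
Move 3: B@(3,3) -> caps B=0 W=0
Move 4: W@(1,1) -> caps B=0 W=0
Move 5: B@(3,2) -> caps B=0 W=0
Move 6: W@(2,1) -> caps B=0 W=0
Move 7: B@(3,1) -> caps B=0 W=0
Move 8: W@(2,3) -> caps B=0 W=0
Move 9: B@(1,0) -> caps B=0 W=0
Move 10: W@(0,2) -> caps B=0 W=1
Move 11: B@(2,0) -> caps B=0 W=1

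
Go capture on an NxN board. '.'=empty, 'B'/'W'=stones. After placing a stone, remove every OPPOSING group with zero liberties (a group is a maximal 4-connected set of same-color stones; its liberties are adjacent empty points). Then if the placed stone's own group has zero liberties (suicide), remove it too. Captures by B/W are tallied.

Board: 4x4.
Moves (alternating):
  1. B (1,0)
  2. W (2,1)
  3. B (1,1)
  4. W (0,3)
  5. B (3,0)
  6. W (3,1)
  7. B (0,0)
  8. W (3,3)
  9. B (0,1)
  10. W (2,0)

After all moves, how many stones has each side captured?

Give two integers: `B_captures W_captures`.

Answer: 0 1

Derivation:
Move 1: B@(1,0) -> caps B=0 W=0
Move 2: W@(2,1) -> caps B=0 W=0
Move 3: B@(1,1) -> caps B=0 W=0
Move 4: W@(0,3) -> caps B=0 W=0
Move 5: B@(3,0) -> caps B=0 W=0
Move 6: W@(3,1) -> caps B=0 W=0
Move 7: B@(0,0) -> caps B=0 W=0
Move 8: W@(3,3) -> caps B=0 W=0
Move 9: B@(0,1) -> caps B=0 W=0
Move 10: W@(2,0) -> caps B=0 W=1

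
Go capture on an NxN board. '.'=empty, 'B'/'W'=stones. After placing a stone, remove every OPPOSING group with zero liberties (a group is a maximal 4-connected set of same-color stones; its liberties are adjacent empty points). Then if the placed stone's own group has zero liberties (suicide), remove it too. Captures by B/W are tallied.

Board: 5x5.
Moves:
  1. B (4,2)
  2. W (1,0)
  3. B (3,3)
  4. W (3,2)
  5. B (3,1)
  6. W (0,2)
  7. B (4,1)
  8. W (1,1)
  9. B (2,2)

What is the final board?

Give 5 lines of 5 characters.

Move 1: B@(4,2) -> caps B=0 W=0
Move 2: W@(1,0) -> caps B=0 W=0
Move 3: B@(3,3) -> caps B=0 W=0
Move 4: W@(3,2) -> caps B=0 W=0
Move 5: B@(3,1) -> caps B=0 W=0
Move 6: W@(0,2) -> caps B=0 W=0
Move 7: B@(4,1) -> caps B=0 W=0
Move 8: W@(1,1) -> caps B=0 W=0
Move 9: B@(2,2) -> caps B=1 W=0

Answer: ..W..
WW...
..B..
.B.B.
.BB..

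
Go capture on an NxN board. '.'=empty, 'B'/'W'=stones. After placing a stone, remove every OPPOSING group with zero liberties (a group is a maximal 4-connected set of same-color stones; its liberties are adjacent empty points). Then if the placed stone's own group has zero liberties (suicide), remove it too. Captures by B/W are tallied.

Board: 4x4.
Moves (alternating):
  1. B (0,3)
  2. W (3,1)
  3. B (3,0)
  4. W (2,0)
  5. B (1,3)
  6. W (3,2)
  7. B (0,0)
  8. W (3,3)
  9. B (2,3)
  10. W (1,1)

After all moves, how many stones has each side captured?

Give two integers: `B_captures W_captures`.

Move 1: B@(0,3) -> caps B=0 W=0
Move 2: W@(3,1) -> caps B=0 W=0
Move 3: B@(3,0) -> caps B=0 W=0
Move 4: W@(2,0) -> caps B=0 W=1
Move 5: B@(1,3) -> caps B=0 W=1
Move 6: W@(3,2) -> caps B=0 W=1
Move 7: B@(0,0) -> caps B=0 W=1
Move 8: W@(3,3) -> caps B=0 W=1
Move 9: B@(2,3) -> caps B=0 W=1
Move 10: W@(1,1) -> caps B=0 W=1

Answer: 0 1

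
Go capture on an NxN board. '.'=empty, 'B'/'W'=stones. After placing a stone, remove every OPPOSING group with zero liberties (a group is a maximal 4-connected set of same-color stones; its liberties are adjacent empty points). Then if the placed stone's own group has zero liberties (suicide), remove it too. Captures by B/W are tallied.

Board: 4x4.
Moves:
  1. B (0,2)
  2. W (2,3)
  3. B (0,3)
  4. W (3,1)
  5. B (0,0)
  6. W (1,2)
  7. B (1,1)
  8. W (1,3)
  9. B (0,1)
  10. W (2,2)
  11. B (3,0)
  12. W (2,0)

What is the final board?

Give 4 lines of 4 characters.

Move 1: B@(0,2) -> caps B=0 W=0
Move 2: W@(2,3) -> caps B=0 W=0
Move 3: B@(0,3) -> caps B=0 W=0
Move 4: W@(3,1) -> caps B=0 W=0
Move 5: B@(0,0) -> caps B=0 W=0
Move 6: W@(1,2) -> caps B=0 W=0
Move 7: B@(1,1) -> caps B=0 W=0
Move 8: W@(1,3) -> caps B=0 W=0
Move 9: B@(0,1) -> caps B=0 W=0
Move 10: W@(2,2) -> caps B=0 W=0
Move 11: B@(3,0) -> caps B=0 W=0
Move 12: W@(2,0) -> caps B=0 W=1

Answer: BBBB
.BWW
W.WW
.W..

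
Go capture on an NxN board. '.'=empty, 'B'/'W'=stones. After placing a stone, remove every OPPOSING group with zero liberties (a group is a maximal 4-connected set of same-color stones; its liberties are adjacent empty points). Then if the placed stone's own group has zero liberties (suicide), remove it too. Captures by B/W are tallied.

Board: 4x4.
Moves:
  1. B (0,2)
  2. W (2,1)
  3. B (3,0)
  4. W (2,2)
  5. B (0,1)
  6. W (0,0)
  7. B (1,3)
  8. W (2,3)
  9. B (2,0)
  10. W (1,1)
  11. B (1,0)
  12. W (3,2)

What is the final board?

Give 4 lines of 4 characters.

Answer: .BB.
BW.B
BWWW
B.W.

Derivation:
Move 1: B@(0,2) -> caps B=0 W=0
Move 2: W@(2,1) -> caps B=0 W=0
Move 3: B@(3,0) -> caps B=0 W=0
Move 4: W@(2,2) -> caps B=0 W=0
Move 5: B@(0,1) -> caps B=0 W=0
Move 6: W@(0,0) -> caps B=0 W=0
Move 7: B@(1,3) -> caps B=0 W=0
Move 8: W@(2,3) -> caps B=0 W=0
Move 9: B@(2,0) -> caps B=0 W=0
Move 10: W@(1,1) -> caps B=0 W=0
Move 11: B@(1,0) -> caps B=1 W=0
Move 12: W@(3,2) -> caps B=1 W=0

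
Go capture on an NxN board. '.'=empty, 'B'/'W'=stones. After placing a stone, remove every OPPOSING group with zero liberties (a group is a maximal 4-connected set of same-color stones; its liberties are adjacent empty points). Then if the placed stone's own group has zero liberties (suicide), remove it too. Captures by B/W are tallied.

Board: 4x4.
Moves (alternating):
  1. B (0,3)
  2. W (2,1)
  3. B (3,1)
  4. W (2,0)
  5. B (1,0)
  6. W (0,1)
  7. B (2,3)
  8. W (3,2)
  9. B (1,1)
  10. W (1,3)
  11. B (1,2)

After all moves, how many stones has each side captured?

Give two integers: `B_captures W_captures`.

Answer: 1 0

Derivation:
Move 1: B@(0,3) -> caps B=0 W=0
Move 2: W@(2,1) -> caps B=0 W=0
Move 3: B@(3,1) -> caps B=0 W=0
Move 4: W@(2,0) -> caps B=0 W=0
Move 5: B@(1,0) -> caps B=0 W=0
Move 6: W@(0,1) -> caps B=0 W=0
Move 7: B@(2,3) -> caps B=0 W=0
Move 8: W@(3,2) -> caps B=0 W=0
Move 9: B@(1,1) -> caps B=0 W=0
Move 10: W@(1,3) -> caps B=0 W=0
Move 11: B@(1,2) -> caps B=1 W=0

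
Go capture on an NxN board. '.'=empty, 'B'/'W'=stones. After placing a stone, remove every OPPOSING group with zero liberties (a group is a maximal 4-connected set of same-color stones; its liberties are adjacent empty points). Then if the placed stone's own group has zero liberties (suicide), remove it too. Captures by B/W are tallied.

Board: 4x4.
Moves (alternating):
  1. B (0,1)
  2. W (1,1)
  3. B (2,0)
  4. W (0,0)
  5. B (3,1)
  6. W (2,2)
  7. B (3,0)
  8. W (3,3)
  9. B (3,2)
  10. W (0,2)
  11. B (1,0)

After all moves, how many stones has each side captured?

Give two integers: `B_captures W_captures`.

Answer: 0 1

Derivation:
Move 1: B@(0,1) -> caps B=0 W=0
Move 2: W@(1,1) -> caps B=0 W=0
Move 3: B@(2,0) -> caps B=0 W=0
Move 4: W@(0,0) -> caps B=0 W=0
Move 5: B@(3,1) -> caps B=0 W=0
Move 6: W@(2,2) -> caps B=0 W=0
Move 7: B@(3,0) -> caps B=0 W=0
Move 8: W@(3,3) -> caps B=0 W=0
Move 9: B@(3,2) -> caps B=0 W=0
Move 10: W@(0,2) -> caps B=0 W=1
Move 11: B@(1,0) -> caps B=0 W=1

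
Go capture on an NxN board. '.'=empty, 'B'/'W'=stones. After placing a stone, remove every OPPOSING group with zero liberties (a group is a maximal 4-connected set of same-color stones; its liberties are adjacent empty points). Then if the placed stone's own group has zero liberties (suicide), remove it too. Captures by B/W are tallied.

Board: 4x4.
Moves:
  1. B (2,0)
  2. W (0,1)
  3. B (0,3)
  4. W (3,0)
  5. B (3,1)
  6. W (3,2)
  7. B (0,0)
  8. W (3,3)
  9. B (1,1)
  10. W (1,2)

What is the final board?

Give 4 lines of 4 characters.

Answer: BW.B
.BW.
B...
.BWW

Derivation:
Move 1: B@(2,0) -> caps B=0 W=0
Move 2: W@(0,1) -> caps B=0 W=0
Move 3: B@(0,3) -> caps B=0 W=0
Move 4: W@(3,0) -> caps B=0 W=0
Move 5: B@(3,1) -> caps B=1 W=0
Move 6: W@(3,2) -> caps B=1 W=0
Move 7: B@(0,0) -> caps B=1 W=0
Move 8: W@(3,3) -> caps B=1 W=0
Move 9: B@(1,1) -> caps B=1 W=0
Move 10: W@(1,2) -> caps B=1 W=0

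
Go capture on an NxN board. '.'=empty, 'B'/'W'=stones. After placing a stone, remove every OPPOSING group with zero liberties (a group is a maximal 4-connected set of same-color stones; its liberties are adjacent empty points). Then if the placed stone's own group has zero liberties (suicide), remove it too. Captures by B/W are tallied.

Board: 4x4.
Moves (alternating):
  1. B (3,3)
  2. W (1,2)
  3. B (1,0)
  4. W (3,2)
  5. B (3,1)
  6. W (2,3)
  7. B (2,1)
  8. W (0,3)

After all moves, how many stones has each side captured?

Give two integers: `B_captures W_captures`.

Move 1: B@(3,3) -> caps B=0 W=0
Move 2: W@(1,2) -> caps B=0 W=0
Move 3: B@(1,0) -> caps B=0 W=0
Move 4: W@(3,2) -> caps B=0 W=0
Move 5: B@(3,1) -> caps B=0 W=0
Move 6: W@(2,3) -> caps B=0 W=1
Move 7: B@(2,1) -> caps B=0 W=1
Move 8: W@(0,3) -> caps B=0 W=1

Answer: 0 1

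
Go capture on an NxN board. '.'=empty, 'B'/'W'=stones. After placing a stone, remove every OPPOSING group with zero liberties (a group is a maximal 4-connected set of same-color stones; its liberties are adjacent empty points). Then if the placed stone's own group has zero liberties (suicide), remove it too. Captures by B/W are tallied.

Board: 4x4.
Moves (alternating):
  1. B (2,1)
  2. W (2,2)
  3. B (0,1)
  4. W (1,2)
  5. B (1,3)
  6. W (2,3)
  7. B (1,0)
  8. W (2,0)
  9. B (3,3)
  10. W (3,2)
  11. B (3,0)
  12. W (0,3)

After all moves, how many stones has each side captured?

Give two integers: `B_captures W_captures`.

Answer: 1 2

Derivation:
Move 1: B@(2,1) -> caps B=0 W=0
Move 2: W@(2,2) -> caps B=0 W=0
Move 3: B@(0,1) -> caps B=0 W=0
Move 4: W@(1,2) -> caps B=0 W=0
Move 5: B@(1,3) -> caps B=0 W=0
Move 6: W@(2,3) -> caps B=0 W=0
Move 7: B@(1,0) -> caps B=0 W=0
Move 8: W@(2,0) -> caps B=0 W=0
Move 9: B@(3,3) -> caps B=0 W=0
Move 10: W@(3,2) -> caps B=0 W=1
Move 11: B@(3,0) -> caps B=1 W=1
Move 12: W@(0,3) -> caps B=1 W=2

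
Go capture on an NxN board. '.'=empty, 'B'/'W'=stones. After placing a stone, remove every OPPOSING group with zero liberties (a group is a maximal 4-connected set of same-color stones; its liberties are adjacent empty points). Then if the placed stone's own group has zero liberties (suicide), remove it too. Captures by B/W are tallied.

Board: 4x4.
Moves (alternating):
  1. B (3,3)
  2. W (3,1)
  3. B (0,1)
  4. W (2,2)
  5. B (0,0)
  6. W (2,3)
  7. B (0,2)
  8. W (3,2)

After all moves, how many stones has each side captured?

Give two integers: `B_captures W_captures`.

Answer: 0 1

Derivation:
Move 1: B@(3,3) -> caps B=0 W=0
Move 2: W@(3,1) -> caps B=0 W=0
Move 3: B@(0,1) -> caps B=0 W=0
Move 4: W@(2,2) -> caps B=0 W=0
Move 5: B@(0,0) -> caps B=0 W=0
Move 6: W@(2,3) -> caps B=0 W=0
Move 7: B@(0,2) -> caps B=0 W=0
Move 8: W@(3,2) -> caps B=0 W=1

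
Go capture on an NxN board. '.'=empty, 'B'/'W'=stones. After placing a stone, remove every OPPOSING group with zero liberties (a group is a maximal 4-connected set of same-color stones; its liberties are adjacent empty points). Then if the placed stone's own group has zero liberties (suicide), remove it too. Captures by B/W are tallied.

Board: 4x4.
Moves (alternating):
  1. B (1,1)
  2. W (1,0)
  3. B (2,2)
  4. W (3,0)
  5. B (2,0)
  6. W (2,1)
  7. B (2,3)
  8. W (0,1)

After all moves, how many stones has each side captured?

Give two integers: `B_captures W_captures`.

Move 1: B@(1,1) -> caps B=0 W=0
Move 2: W@(1,0) -> caps B=0 W=0
Move 3: B@(2,2) -> caps B=0 W=0
Move 4: W@(3,0) -> caps B=0 W=0
Move 5: B@(2,0) -> caps B=0 W=0
Move 6: W@(2,1) -> caps B=0 W=1
Move 7: B@(2,3) -> caps B=0 W=1
Move 8: W@(0,1) -> caps B=0 W=1

Answer: 0 1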